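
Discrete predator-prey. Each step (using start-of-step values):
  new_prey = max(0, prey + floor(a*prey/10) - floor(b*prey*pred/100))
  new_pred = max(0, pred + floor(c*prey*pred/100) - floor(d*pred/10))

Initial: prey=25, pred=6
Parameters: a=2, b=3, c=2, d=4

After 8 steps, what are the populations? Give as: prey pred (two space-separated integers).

Answer: 16 9

Derivation:
Step 1: prey: 25+5-4=26; pred: 6+3-2=7
Step 2: prey: 26+5-5=26; pred: 7+3-2=8
Step 3: prey: 26+5-6=25; pred: 8+4-3=9
Step 4: prey: 25+5-6=24; pred: 9+4-3=10
Step 5: prey: 24+4-7=21; pred: 10+4-4=10
Step 6: prey: 21+4-6=19; pred: 10+4-4=10
Step 7: prey: 19+3-5=17; pred: 10+3-4=9
Step 8: prey: 17+3-4=16; pred: 9+3-3=9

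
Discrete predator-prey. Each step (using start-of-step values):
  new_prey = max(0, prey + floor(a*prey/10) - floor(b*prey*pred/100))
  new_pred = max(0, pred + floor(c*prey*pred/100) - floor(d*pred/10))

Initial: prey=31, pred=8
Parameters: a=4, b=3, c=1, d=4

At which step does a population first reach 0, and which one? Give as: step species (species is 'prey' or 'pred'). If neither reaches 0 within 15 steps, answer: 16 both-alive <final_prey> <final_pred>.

Answer: 16 both-alive 10 5

Derivation:
Step 1: prey: 31+12-7=36; pred: 8+2-3=7
Step 2: prey: 36+14-7=43; pred: 7+2-2=7
Step 3: prey: 43+17-9=51; pred: 7+3-2=8
Step 4: prey: 51+20-12=59; pred: 8+4-3=9
Step 5: prey: 59+23-15=67; pred: 9+5-3=11
Step 6: prey: 67+26-22=71; pred: 11+7-4=14
Step 7: prey: 71+28-29=70; pred: 14+9-5=18
Step 8: prey: 70+28-37=61; pred: 18+12-7=23
Step 9: prey: 61+24-42=43; pred: 23+14-9=28
Step 10: prey: 43+17-36=24; pred: 28+12-11=29
Step 11: prey: 24+9-20=13; pred: 29+6-11=24
Step 12: prey: 13+5-9=9; pred: 24+3-9=18
Step 13: prey: 9+3-4=8; pred: 18+1-7=12
Step 14: prey: 8+3-2=9; pred: 12+0-4=8
Step 15: prey: 9+3-2=10; pred: 8+0-3=5
No extinction within 15 steps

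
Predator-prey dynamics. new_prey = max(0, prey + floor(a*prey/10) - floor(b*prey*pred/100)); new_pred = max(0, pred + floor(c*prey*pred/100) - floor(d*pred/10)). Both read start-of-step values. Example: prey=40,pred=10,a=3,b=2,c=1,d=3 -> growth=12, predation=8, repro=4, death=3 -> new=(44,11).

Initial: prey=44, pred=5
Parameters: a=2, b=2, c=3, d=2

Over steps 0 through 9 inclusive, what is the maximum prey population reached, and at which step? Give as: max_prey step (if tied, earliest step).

Answer: 48 1

Derivation:
Step 1: prey: 44+8-4=48; pred: 5+6-1=10
Step 2: prey: 48+9-9=48; pred: 10+14-2=22
Step 3: prey: 48+9-21=36; pred: 22+31-4=49
Step 4: prey: 36+7-35=8; pred: 49+52-9=92
Step 5: prey: 8+1-14=0; pred: 92+22-18=96
Step 6: prey: 0+0-0=0; pred: 96+0-19=77
Step 7: prey: 0+0-0=0; pred: 77+0-15=62
Step 8: prey: 0+0-0=0; pred: 62+0-12=50
Step 9: prey: 0+0-0=0; pred: 50+0-10=40
Max prey = 48 at step 1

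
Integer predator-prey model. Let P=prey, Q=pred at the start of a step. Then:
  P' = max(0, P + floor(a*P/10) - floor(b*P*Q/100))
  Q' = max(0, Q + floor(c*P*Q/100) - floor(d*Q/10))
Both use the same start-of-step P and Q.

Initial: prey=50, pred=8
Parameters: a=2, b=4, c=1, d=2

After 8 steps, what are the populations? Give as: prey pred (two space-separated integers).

Answer: 3 8

Derivation:
Step 1: prey: 50+10-16=44; pred: 8+4-1=11
Step 2: prey: 44+8-19=33; pred: 11+4-2=13
Step 3: prey: 33+6-17=22; pred: 13+4-2=15
Step 4: prey: 22+4-13=13; pred: 15+3-3=15
Step 5: prey: 13+2-7=8; pred: 15+1-3=13
Step 6: prey: 8+1-4=5; pred: 13+1-2=12
Step 7: prey: 5+1-2=4; pred: 12+0-2=10
Step 8: prey: 4+0-1=3; pred: 10+0-2=8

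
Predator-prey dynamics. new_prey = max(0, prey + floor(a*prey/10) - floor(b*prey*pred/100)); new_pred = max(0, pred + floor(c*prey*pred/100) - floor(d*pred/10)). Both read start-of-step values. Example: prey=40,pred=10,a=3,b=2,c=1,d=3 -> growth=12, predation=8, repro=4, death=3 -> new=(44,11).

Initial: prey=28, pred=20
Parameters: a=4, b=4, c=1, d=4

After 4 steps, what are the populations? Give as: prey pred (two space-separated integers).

Step 1: prey: 28+11-22=17; pred: 20+5-8=17
Step 2: prey: 17+6-11=12; pred: 17+2-6=13
Step 3: prey: 12+4-6=10; pred: 13+1-5=9
Step 4: prey: 10+4-3=11; pred: 9+0-3=6

Answer: 11 6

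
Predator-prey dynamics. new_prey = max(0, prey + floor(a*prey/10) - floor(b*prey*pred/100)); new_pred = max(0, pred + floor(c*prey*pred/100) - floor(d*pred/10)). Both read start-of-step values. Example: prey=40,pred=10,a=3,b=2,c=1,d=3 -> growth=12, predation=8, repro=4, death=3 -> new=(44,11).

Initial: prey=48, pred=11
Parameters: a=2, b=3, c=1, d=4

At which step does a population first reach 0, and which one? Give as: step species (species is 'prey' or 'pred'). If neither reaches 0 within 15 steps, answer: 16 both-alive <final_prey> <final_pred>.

Answer: 16 both-alive 46 2

Derivation:
Step 1: prey: 48+9-15=42; pred: 11+5-4=12
Step 2: prey: 42+8-15=35; pred: 12+5-4=13
Step 3: prey: 35+7-13=29; pred: 13+4-5=12
Step 4: prey: 29+5-10=24; pred: 12+3-4=11
Step 5: prey: 24+4-7=21; pred: 11+2-4=9
Step 6: prey: 21+4-5=20; pred: 9+1-3=7
Step 7: prey: 20+4-4=20; pred: 7+1-2=6
Step 8: prey: 20+4-3=21; pred: 6+1-2=5
Step 9: prey: 21+4-3=22; pred: 5+1-2=4
Step 10: prey: 22+4-2=24; pred: 4+0-1=3
Step 11: prey: 24+4-2=26; pred: 3+0-1=2
Step 12: prey: 26+5-1=30; pred: 2+0-0=2
Step 13: prey: 30+6-1=35; pred: 2+0-0=2
Step 14: prey: 35+7-2=40; pred: 2+0-0=2
Step 15: prey: 40+8-2=46; pred: 2+0-0=2
No extinction within 15 steps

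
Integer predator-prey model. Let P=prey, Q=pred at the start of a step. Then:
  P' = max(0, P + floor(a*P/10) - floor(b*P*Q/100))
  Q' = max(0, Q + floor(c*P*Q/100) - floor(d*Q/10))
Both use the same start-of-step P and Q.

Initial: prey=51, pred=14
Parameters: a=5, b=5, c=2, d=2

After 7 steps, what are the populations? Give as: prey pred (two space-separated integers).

Step 1: prey: 51+25-35=41; pred: 14+14-2=26
Step 2: prey: 41+20-53=8; pred: 26+21-5=42
Step 3: prey: 8+4-16=0; pred: 42+6-8=40
Step 4: prey: 0+0-0=0; pred: 40+0-8=32
Step 5: prey: 0+0-0=0; pred: 32+0-6=26
Step 6: prey: 0+0-0=0; pred: 26+0-5=21
Step 7: prey: 0+0-0=0; pred: 21+0-4=17

Answer: 0 17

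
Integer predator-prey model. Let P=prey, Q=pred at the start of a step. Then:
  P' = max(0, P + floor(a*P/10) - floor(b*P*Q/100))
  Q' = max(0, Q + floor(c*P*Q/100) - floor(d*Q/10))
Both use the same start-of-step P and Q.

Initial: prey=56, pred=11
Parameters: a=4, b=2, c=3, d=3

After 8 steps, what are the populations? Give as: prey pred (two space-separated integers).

Answer: 0 30

Derivation:
Step 1: prey: 56+22-12=66; pred: 11+18-3=26
Step 2: prey: 66+26-34=58; pred: 26+51-7=70
Step 3: prey: 58+23-81=0; pred: 70+121-21=170
Step 4: prey: 0+0-0=0; pred: 170+0-51=119
Step 5: prey: 0+0-0=0; pred: 119+0-35=84
Step 6: prey: 0+0-0=0; pred: 84+0-25=59
Step 7: prey: 0+0-0=0; pred: 59+0-17=42
Step 8: prey: 0+0-0=0; pred: 42+0-12=30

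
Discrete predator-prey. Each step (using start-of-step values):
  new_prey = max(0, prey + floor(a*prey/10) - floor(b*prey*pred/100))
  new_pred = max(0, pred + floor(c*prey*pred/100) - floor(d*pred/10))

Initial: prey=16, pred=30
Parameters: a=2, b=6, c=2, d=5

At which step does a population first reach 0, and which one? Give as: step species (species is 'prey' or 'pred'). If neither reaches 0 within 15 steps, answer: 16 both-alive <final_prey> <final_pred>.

Step 1: prey: 16+3-28=0; pred: 30+9-15=24
First extinction: prey at step 1

Answer: 1 prey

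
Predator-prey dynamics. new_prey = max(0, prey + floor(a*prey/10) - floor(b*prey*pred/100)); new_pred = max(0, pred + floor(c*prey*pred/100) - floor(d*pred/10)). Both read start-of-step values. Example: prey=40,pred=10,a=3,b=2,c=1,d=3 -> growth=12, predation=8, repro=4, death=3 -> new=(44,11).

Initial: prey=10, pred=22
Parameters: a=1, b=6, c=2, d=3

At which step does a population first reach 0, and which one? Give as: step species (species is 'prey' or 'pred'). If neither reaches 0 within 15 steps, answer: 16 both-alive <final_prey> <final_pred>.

Step 1: prey: 10+1-13=0; pred: 22+4-6=20
First extinction: prey at step 1

Answer: 1 prey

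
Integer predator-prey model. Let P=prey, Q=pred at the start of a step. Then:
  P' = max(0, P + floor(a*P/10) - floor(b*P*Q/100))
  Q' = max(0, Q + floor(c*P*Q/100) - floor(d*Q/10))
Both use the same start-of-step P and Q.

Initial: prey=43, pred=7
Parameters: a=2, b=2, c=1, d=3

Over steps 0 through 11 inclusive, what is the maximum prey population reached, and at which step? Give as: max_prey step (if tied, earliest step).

Step 1: prey: 43+8-6=45; pred: 7+3-2=8
Step 2: prey: 45+9-7=47; pred: 8+3-2=9
Step 3: prey: 47+9-8=48; pred: 9+4-2=11
Step 4: prey: 48+9-10=47; pred: 11+5-3=13
Step 5: prey: 47+9-12=44; pred: 13+6-3=16
Step 6: prey: 44+8-14=38; pred: 16+7-4=19
Step 7: prey: 38+7-14=31; pred: 19+7-5=21
Step 8: prey: 31+6-13=24; pred: 21+6-6=21
Step 9: prey: 24+4-10=18; pred: 21+5-6=20
Step 10: prey: 18+3-7=14; pred: 20+3-6=17
Step 11: prey: 14+2-4=12; pred: 17+2-5=14
Max prey = 48 at step 3

Answer: 48 3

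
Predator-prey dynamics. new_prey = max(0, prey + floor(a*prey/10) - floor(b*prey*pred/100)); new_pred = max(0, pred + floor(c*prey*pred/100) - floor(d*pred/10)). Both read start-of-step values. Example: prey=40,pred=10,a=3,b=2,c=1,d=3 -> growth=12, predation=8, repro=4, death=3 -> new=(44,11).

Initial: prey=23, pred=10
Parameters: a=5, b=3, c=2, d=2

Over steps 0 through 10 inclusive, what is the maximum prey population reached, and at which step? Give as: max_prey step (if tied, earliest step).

Step 1: prey: 23+11-6=28; pred: 10+4-2=12
Step 2: prey: 28+14-10=32; pred: 12+6-2=16
Step 3: prey: 32+16-15=33; pred: 16+10-3=23
Step 4: prey: 33+16-22=27; pred: 23+15-4=34
Step 5: prey: 27+13-27=13; pred: 34+18-6=46
Step 6: prey: 13+6-17=2; pred: 46+11-9=48
Step 7: prey: 2+1-2=1; pred: 48+1-9=40
Step 8: prey: 1+0-1=0; pred: 40+0-8=32
Step 9: prey: 0+0-0=0; pred: 32+0-6=26
Step 10: prey: 0+0-0=0; pred: 26+0-5=21
Max prey = 33 at step 3

Answer: 33 3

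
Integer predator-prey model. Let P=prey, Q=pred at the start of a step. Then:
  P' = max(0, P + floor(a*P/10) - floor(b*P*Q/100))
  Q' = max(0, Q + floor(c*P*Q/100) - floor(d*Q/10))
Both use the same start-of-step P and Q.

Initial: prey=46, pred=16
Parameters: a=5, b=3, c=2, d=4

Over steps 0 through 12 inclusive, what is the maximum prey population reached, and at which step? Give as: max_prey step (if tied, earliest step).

Step 1: prey: 46+23-22=47; pred: 16+14-6=24
Step 2: prey: 47+23-33=37; pred: 24+22-9=37
Step 3: prey: 37+18-41=14; pred: 37+27-14=50
Step 4: prey: 14+7-21=0; pred: 50+14-20=44
Step 5: prey: 0+0-0=0; pred: 44+0-17=27
Step 6: prey: 0+0-0=0; pred: 27+0-10=17
Step 7: prey: 0+0-0=0; pred: 17+0-6=11
Step 8: prey: 0+0-0=0; pred: 11+0-4=7
Step 9: prey: 0+0-0=0; pred: 7+0-2=5
Step 10: prey: 0+0-0=0; pred: 5+0-2=3
Step 11: prey: 0+0-0=0; pred: 3+0-1=2
Step 12: prey: 0+0-0=0; pred: 2+0-0=2
Max prey = 47 at step 1

Answer: 47 1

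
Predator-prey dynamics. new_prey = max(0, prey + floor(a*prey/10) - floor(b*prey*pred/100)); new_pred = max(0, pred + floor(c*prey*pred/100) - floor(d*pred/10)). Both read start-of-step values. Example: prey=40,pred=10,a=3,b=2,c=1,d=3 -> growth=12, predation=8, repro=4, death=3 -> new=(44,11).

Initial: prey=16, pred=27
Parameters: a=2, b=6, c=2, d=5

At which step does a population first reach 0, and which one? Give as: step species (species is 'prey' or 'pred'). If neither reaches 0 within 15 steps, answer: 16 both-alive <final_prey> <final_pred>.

Answer: 1 prey

Derivation:
Step 1: prey: 16+3-25=0; pred: 27+8-13=22
First extinction: prey at step 1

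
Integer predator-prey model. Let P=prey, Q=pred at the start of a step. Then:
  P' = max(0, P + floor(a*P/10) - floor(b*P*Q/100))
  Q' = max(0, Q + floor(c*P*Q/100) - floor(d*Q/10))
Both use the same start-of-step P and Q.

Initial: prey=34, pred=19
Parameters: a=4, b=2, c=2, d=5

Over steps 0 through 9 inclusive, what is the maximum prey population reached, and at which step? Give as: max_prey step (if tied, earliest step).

Step 1: prey: 34+13-12=35; pred: 19+12-9=22
Step 2: prey: 35+14-15=34; pred: 22+15-11=26
Step 3: prey: 34+13-17=30; pred: 26+17-13=30
Step 4: prey: 30+12-18=24; pred: 30+18-15=33
Step 5: prey: 24+9-15=18; pred: 33+15-16=32
Step 6: prey: 18+7-11=14; pred: 32+11-16=27
Step 7: prey: 14+5-7=12; pred: 27+7-13=21
Step 8: prey: 12+4-5=11; pred: 21+5-10=16
Step 9: prey: 11+4-3=12; pred: 16+3-8=11
Max prey = 35 at step 1

Answer: 35 1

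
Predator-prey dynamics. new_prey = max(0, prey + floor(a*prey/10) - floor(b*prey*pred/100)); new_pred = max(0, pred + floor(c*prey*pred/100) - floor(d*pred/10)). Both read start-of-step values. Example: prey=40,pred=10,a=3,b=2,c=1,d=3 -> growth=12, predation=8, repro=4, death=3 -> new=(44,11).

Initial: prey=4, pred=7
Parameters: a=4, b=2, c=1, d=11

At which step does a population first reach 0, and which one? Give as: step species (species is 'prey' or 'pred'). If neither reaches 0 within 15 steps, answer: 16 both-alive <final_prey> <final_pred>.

Answer: 1 pred

Derivation:
Step 1: prey: 4+1-0=5; pred: 7+0-7=0
First extinction: pred at step 1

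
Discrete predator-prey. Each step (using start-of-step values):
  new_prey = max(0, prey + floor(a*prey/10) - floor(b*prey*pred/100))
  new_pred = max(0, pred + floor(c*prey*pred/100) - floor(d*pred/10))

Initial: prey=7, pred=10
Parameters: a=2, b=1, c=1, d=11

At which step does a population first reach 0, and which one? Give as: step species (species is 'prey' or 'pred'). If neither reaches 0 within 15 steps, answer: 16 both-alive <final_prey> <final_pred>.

Step 1: prey: 7+1-0=8; pred: 10+0-11=0
First extinction: pred at step 1

Answer: 1 pred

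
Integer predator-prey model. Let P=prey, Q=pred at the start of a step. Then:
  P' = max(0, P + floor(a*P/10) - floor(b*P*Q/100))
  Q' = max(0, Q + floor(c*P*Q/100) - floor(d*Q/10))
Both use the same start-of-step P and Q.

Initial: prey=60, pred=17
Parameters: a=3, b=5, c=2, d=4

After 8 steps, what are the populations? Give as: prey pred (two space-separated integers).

Answer: 0 2

Derivation:
Step 1: prey: 60+18-51=27; pred: 17+20-6=31
Step 2: prey: 27+8-41=0; pred: 31+16-12=35
Step 3: prey: 0+0-0=0; pred: 35+0-14=21
Step 4: prey: 0+0-0=0; pred: 21+0-8=13
Step 5: prey: 0+0-0=0; pred: 13+0-5=8
Step 6: prey: 0+0-0=0; pred: 8+0-3=5
Step 7: prey: 0+0-0=0; pred: 5+0-2=3
Step 8: prey: 0+0-0=0; pred: 3+0-1=2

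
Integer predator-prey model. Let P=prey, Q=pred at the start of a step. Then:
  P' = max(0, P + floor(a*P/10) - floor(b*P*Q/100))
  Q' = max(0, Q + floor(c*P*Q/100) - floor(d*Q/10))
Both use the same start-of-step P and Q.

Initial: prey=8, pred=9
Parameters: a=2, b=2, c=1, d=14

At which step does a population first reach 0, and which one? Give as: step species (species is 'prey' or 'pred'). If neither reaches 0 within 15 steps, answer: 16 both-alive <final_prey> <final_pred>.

Answer: 1 pred

Derivation:
Step 1: prey: 8+1-1=8; pred: 9+0-12=0
First extinction: pred at step 1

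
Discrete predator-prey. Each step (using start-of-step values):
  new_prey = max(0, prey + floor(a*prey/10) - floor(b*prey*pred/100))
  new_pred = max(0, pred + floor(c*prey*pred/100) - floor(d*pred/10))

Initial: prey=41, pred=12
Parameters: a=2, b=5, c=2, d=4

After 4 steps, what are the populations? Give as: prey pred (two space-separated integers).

Step 1: prey: 41+8-24=25; pred: 12+9-4=17
Step 2: prey: 25+5-21=9; pred: 17+8-6=19
Step 3: prey: 9+1-8=2; pred: 19+3-7=15
Step 4: prey: 2+0-1=1; pred: 15+0-6=9

Answer: 1 9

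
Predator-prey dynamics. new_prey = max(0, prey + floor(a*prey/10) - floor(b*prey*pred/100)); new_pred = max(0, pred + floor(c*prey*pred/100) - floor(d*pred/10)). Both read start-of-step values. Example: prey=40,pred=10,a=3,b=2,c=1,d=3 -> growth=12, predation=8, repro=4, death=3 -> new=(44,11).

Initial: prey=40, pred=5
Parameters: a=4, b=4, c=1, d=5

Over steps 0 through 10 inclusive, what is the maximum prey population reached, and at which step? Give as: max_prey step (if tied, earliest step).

Answer: 104 6

Derivation:
Step 1: prey: 40+16-8=48; pred: 5+2-2=5
Step 2: prey: 48+19-9=58; pred: 5+2-2=5
Step 3: prey: 58+23-11=70; pred: 5+2-2=5
Step 4: prey: 70+28-14=84; pred: 5+3-2=6
Step 5: prey: 84+33-20=97; pred: 6+5-3=8
Step 6: prey: 97+38-31=104; pred: 8+7-4=11
Step 7: prey: 104+41-45=100; pred: 11+11-5=17
Step 8: prey: 100+40-68=72; pred: 17+17-8=26
Step 9: prey: 72+28-74=26; pred: 26+18-13=31
Step 10: prey: 26+10-32=4; pred: 31+8-15=24
Max prey = 104 at step 6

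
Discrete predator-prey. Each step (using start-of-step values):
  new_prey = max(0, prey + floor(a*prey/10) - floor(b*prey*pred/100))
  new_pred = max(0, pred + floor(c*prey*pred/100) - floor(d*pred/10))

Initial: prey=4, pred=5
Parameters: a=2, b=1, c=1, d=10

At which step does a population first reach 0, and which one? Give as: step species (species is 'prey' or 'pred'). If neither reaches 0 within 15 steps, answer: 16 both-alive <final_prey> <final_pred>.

Answer: 1 pred

Derivation:
Step 1: prey: 4+0-0=4; pred: 5+0-5=0
First extinction: pred at step 1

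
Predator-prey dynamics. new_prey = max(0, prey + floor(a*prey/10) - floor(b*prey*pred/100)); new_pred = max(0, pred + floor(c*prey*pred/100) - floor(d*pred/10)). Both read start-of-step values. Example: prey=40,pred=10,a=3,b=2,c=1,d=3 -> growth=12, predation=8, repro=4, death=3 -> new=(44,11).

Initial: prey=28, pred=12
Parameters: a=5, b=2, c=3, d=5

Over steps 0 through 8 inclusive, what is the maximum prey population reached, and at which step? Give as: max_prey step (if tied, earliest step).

Answer: 43 2

Derivation:
Step 1: prey: 28+14-6=36; pred: 12+10-6=16
Step 2: prey: 36+18-11=43; pred: 16+17-8=25
Step 3: prey: 43+21-21=43; pred: 25+32-12=45
Step 4: prey: 43+21-38=26; pred: 45+58-22=81
Step 5: prey: 26+13-42=0; pred: 81+63-40=104
Step 6: prey: 0+0-0=0; pred: 104+0-52=52
Step 7: prey: 0+0-0=0; pred: 52+0-26=26
Step 8: prey: 0+0-0=0; pred: 26+0-13=13
Max prey = 43 at step 2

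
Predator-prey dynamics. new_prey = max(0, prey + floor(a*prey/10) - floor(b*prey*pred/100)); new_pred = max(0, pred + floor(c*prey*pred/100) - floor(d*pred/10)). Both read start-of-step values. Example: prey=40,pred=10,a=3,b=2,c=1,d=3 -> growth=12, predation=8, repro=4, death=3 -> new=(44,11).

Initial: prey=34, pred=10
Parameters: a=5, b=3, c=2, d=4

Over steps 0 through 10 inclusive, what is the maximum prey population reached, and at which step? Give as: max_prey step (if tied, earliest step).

Step 1: prey: 34+17-10=41; pred: 10+6-4=12
Step 2: prey: 41+20-14=47; pred: 12+9-4=17
Step 3: prey: 47+23-23=47; pred: 17+15-6=26
Step 4: prey: 47+23-36=34; pred: 26+24-10=40
Step 5: prey: 34+17-40=11; pred: 40+27-16=51
Step 6: prey: 11+5-16=0; pred: 51+11-20=42
Step 7: prey: 0+0-0=0; pred: 42+0-16=26
Step 8: prey: 0+0-0=0; pred: 26+0-10=16
Step 9: prey: 0+0-0=0; pred: 16+0-6=10
Step 10: prey: 0+0-0=0; pred: 10+0-4=6
Max prey = 47 at step 2

Answer: 47 2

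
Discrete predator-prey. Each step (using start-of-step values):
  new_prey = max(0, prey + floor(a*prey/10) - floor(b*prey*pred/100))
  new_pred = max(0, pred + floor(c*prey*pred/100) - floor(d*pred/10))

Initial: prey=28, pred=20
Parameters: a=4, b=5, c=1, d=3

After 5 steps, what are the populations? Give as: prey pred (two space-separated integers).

Answer: 3 7

Derivation:
Step 1: prey: 28+11-28=11; pred: 20+5-6=19
Step 2: prey: 11+4-10=5; pred: 19+2-5=16
Step 3: prey: 5+2-4=3; pred: 16+0-4=12
Step 4: prey: 3+1-1=3; pred: 12+0-3=9
Step 5: prey: 3+1-1=3; pred: 9+0-2=7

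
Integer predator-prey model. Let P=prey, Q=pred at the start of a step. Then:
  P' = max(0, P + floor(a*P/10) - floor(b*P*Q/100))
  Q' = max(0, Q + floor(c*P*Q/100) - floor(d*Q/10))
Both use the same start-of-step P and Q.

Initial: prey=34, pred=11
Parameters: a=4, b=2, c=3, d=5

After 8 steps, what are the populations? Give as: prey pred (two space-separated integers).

Step 1: prey: 34+13-7=40; pred: 11+11-5=17
Step 2: prey: 40+16-13=43; pred: 17+20-8=29
Step 3: prey: 43+17-24=36; pred: 29+37-14=52
Step 4: prey: 36+14-37=13; pred: 52+56-26=82
Step 5: prey: 13+5-21=0; pred: 82+31-41=72
Step 6: prey: 0+0-0=0; pred: 72+0-36=36
Step 7: prey: 0+0-0=0; pred: 36+0-18=18
Step 8: prey: 0+0-0=0; pred: 18+0-9=9

Answer: 0 9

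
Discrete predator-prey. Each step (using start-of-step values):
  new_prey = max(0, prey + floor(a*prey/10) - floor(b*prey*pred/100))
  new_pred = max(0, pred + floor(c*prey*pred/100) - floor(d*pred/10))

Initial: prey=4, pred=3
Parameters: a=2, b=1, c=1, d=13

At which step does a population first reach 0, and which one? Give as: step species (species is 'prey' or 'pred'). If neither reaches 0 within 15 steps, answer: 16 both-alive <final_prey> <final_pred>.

Answer: 1 pred

Derivation:
Step 1: prey: 4+0-0=4; pred: 3+0-3=0
First extinction: pred at step 1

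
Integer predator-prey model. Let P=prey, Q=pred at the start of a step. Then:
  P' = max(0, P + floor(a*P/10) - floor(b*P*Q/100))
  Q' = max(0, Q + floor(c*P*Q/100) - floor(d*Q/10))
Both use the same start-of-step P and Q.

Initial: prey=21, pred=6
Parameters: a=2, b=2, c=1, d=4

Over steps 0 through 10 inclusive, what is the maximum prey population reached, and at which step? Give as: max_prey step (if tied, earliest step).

Step 1: prey: 21+4-2=23; pred: 6+1-2=5
Step 2: prey: 23+4-2=25; pred: 5+1-2=4
Step 3: prey: 25+5-2=28; pred: 4+1-1=4
Step 4: prey: 28+5-2=31; pred: 4+1-1=4
Step 5: prey: 31+6-2=35; pred: 4+1-1=4
Step 6: prey: 35+7-2=40; pred: 4+1-1=4
Step 7: prey: 40+8-3=45; pred: 4+1-1=4
Step 8: prey: 45+9-3=51; pred: 4+1-1=4
Step 9: prey: 51+10-4=57; pred: 4+2-1=5
Step 10: prey: 57+11-5=63; pred: 5+2-2=5
Max prey = 63 at step 10

Answer: 63 10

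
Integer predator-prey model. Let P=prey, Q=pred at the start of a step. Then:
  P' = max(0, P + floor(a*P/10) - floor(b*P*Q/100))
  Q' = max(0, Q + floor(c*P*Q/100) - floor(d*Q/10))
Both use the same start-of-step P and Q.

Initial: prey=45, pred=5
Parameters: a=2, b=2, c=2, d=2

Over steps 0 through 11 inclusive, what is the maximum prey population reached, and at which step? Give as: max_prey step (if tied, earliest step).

Step 1: prey: 45+9-4=50; pred: 5+4-1=8
Step 2: prey: 50+10-8=52; pred: 8+8-1=15
Step 3: prey: 52+10-15=47; pred: 15+15-3=27
Step 4: prey: 47+9-25=31; pred: 27+25-5=47
Step 5: prey: 31+6-29=8; pred: 47+29-9=67
Step 6: prey: 8+1-10=0; pred: 67+10-13=64
Step 7: prey: 0+0-0=0; pred: 64+0-12=52
Step 8: prey: 0+0-0=0; pred: 52+0-10=42
Step 9: prey: 0+0-0=0; pred: 42+0-8=34
Step 10: prey: 0+0-0=0; pred: 34+0-6=28
Step 11: prey: 0+0-0=0; pred: 28+0-5=23
Max prey = 52 at step 2

Answer: 52 2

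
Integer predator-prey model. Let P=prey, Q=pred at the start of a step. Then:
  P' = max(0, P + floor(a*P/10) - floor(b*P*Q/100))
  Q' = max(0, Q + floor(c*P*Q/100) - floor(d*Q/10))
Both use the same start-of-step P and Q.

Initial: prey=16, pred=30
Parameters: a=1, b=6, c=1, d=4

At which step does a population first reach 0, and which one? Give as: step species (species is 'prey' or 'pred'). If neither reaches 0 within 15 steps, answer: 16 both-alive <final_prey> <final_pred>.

Answer: 1 prey

Derivation:
Step 1: prey: 16+1-28=0; pred: 30+4-12=22
First extinction: prey at step 1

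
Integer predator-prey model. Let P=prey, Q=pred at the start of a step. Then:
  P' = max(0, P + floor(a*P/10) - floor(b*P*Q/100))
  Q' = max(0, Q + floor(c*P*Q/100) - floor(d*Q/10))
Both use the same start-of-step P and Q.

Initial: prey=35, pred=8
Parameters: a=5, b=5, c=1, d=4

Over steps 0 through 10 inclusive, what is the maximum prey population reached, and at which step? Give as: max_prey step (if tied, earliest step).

Step 1: prey: 35+17-14=38; pred: 8+2-3=7
Step 2: prey: 38+19-13=44; pred: 7+2-2=7
Step 3: prey: 44+22-15=51; pred: 7+3-2=8
Step 4: prey: 51+25-20=56; pred: 8+4-3=9
Step 5: prey: 56+28-25=59; pred: 9+5-3=11
Step 6: prey: 59+29-32=56; pred: 11+6-4=13
Step 7: prey: 56+28-36=48; pred: 13+7-5=15
Step 8: prey: 48+24-36=36; pred: 15+7-6=16
Step 9: prey: 36+18-28=26; pred: 16+5-6=15
Step 10: prey: 26+13-19=20; pred: 15+3-6=12
Max prey = 59 at step 5

Answer: 59 5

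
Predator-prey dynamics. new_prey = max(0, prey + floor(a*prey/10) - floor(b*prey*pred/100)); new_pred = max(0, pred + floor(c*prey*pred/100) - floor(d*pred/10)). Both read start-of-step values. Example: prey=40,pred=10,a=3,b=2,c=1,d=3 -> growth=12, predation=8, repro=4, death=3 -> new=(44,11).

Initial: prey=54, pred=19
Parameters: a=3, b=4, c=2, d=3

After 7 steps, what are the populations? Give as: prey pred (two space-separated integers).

Step 1: prey: 54+16-41=29; pred: 19+20-5=34
Step 2: prey: 29+8-39=0; pred: 34+19-10=43
Step 3: prey: 0+0-0=0; pred: 43+0-12=31
Step 4: prey: 0+0-0=0; pred: 31+0-9=22
Step 5: prey: 0+0-0=0; pred: 22+0-6=16
Step 6: prey: 0+0-0=0; pred: 16+0-4=12
Step 7: prey: 0+0-0=0; pred: 12+0-3=9

Answer: 0 9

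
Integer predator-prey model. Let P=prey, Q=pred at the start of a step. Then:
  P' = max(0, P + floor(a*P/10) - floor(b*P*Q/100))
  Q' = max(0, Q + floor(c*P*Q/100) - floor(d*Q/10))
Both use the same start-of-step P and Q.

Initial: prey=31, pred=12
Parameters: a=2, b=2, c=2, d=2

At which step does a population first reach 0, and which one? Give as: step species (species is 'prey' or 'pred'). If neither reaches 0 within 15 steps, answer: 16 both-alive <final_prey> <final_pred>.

Answer: 16 both-alive 1 7

Derivation:
Step 1: prey: 31+6-7=30; pred: 12+7-2=17
Step 2: prey: 30+6-10=26; pred: 17+10-3=24
Step 3: prey: 26+5-12=19; pred: 24+12-4=32
Step 4: prey: 19+3-12=10; pred: 32+12-6=38
Step 5: prey: 10+2-7=5; pred: 38+7-7=38
Step 6: prey: 5+1-3=3; pred: 38+3-7=34
Step 7: prey: 3+0-2=1; pred: 34+2-6=30
Step 8: prey: 1+0-0=1; pred: 30+0-6=24
Step 9: prey: 1+0-0=1; pred: 24+0-4=20
Step 10: prey: 1+0-0=1; pred: 20+0-4=16
Step 11: prey: 1+0-0=1; pred: 16+0-3=13
Step 12: prey: 1+0-0=1; pred: 13+0-2=11
Step 13: prey: 1+0-0=1; pred: 11+0-2=9
Step 14: prey: 1+0-0=1; pred: 9+0-1=8
Step 15: prey: 1+0-0=1; pred: 8+0-1=7
No extinction within 15 steps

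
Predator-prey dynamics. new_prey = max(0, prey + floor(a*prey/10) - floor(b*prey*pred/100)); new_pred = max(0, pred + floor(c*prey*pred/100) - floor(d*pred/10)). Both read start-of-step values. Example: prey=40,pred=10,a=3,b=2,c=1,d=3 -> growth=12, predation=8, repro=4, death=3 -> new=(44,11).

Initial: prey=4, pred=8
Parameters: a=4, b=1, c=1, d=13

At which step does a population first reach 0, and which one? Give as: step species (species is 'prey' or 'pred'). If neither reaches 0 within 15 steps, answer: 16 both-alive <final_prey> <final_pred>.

Answer: 1 pred

Derivation:
Step 1: prey: 4+1-0=5; pred: 8+0-10=0
First extinction: pred at step 1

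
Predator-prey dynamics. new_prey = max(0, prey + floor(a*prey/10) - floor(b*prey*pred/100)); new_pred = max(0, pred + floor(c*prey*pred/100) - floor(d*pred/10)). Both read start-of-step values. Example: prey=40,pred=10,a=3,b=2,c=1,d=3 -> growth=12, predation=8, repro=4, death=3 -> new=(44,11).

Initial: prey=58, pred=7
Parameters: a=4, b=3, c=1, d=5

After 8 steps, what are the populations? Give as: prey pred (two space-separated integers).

Answer: 9 28

Derivation:
Step 1: prey: 58+23-12=69; pred: 7+4-3=8
Step 2: prey: 69+27-16=80; pred: 8+5-4=9
Step 3: prey: 80+32-21=91; pred: 9+7-4=12
Step 4: prey: 91+36-32=95; pred: 12+10-6=16
Step 5: prey: 95+38-45=88; pred: 16+15-8=23
Step 6: prey: 88+35-60=63; pred: 23+20-11=32
Step 7: prey: 63+25-60=28; pred: 32+20-16=36
Step 8: prey: 28+11-30=9; pred: 36+10-18=28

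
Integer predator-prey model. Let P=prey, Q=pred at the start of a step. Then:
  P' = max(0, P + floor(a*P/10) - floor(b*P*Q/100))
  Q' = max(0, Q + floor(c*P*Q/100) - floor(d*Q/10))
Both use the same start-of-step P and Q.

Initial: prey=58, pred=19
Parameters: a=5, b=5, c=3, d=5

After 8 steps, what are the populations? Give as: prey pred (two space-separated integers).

Step 1: prey: 58+29-55=32; pred: 19+33-9=43
Step 2: prey: 32+16-68=0; pred: 43+41-21=63
Step 3: prey: 0+0-0=0; pred: 63+0-31=32
Step 4: prey: 0+0-0=0; pred: 32+0-16=16
Step 5: prey: 0+0-0=0; pred: 16+0-8=8
Step 6: prey: 0+0-0=0; pred: 8+0-4=4
Step 7: prey: 0+0-0=0; pred: 4+0-2=2
Step 8: prey: 0+0-0=0; pred: 2+0-1=1

Answer: 0 1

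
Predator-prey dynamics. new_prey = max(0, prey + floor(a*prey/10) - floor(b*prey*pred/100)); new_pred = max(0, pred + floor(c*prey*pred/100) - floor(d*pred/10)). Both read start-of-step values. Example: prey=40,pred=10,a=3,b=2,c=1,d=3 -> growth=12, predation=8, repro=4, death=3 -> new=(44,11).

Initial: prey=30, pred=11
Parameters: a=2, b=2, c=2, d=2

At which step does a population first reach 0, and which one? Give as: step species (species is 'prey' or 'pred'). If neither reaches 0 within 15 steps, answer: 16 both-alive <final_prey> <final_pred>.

Answer: 16 both-alive 1 7

Derivation:
Step 1: prey: 30+6-6=30; pred: 11+6-2=15
Step 2: prey: 30+6-9=27; pred: 15+9-3=21
Step 3: prey: 27+5-11=21; pred: 21+11-4=28
Step 4: prey: 21+4-11=14; pred: 28+11-5=34
Step 5: prey: 14+2-9=7; pred: 34+9-6=37
Step 6: prey: 7+1-5=3; pred: 37+5-7=35
Step 7: prey: 3+0-2=1; pred: 35+2-7=30
Step 8: prey: 1+0-0=1; pred: 30+0-6=24
Step 9: prey: 1+0-0=1; pred: 24+0-4=20
Step 10: prey: 1+0-0=1; pred: 20+0-4=16
Step 11: prey: 1+0-0=1; pred: 16+0-3=13
Step 12: prey: 1+0-0=1; pred: 13+0-2=11
Step 13: prey: 1+0-0=1; pred: 11+0-2=9
Step 14: prey: 1+0-0=1; pred: 9+0-1=8
Step 15: prey: 1+0-0=1; pred: 8+0-1=7
No extinction within 15 steps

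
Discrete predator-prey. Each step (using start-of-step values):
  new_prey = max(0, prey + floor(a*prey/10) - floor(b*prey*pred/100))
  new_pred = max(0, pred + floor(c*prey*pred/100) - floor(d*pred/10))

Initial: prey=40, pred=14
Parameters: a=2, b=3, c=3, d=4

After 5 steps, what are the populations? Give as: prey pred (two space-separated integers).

Answer: 0 15

Derivation:
Step 1: prey: 40+8-16=32; pred: 14+16-5=25
Step 2: prey: 32+6-24=14; pred: 25+24-10=39
Step 3: prey: 14+2-16=0; pred: 39+16-15=40
Step 4: prey: 0+0-0=0; pred: 40+0-16=24
Step 5: prey: 0+0-0=0; pred: 24+0-9=15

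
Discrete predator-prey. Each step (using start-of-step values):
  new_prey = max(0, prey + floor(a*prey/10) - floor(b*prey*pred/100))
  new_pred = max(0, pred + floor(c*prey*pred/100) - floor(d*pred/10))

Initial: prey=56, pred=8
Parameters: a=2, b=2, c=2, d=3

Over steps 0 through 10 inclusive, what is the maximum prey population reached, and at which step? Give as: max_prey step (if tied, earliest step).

Answer: 59 1

Derivation:
Step 1: prey: 56+11-8=59; pred: 8+8-2=14
Step 2: prey: 59+11-16=54; pred: 14+16-4=26
Step 3: prey: 54+10-28=36; pred: 26+28-7=47
Step 4: prey: 36+7-33=10; pred: 47+33-14=66
Step 5: prey: 10+2-13=0; pred: 66+13-19=60
Step 6: prey: 0+0-0=0; pred: 60+0-18=42
Step 7: prey: 0+0-0=0; pred: 42+0-12=30
Step 8: prey: 0+0-0=0; pred: 30+0-9=21
Step 9: prey: 0+0-0=0; pred: 21+0-6=15
Step 10: prey: 0+0-0=0; pred: 15+0-4=11
Max prey = 59 at step 1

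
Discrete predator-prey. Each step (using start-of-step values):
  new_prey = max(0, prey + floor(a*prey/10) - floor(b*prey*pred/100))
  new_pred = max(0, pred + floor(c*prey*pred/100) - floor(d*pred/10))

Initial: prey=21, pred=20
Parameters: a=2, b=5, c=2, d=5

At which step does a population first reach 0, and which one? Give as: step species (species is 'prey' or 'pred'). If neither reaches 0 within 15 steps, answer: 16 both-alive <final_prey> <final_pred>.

Step 1: prey: 21+4-21=4; pred: 20+8-10=18
Step 2: prey: 4+0-3=1; pred: 18+1-9=10
Step 3: prey: 1+0-0=1; pred: 10+0-5=5
Step 4: prey: 1+0-0=1; pred: 5+0-2=3
Step 5: prey: 1+0-0=1; pred: 3+0-1=2
Step 6: prey: 1+0-0=1; pred: 2+0-1=1
Step 7: prey: 1+0-0=1; pred: 1+0-0=1
Steps 8-15: state stable at prey=1, pred=1 (no change)
No extinction within 15 steps

Answer: 16 both-alive 1 1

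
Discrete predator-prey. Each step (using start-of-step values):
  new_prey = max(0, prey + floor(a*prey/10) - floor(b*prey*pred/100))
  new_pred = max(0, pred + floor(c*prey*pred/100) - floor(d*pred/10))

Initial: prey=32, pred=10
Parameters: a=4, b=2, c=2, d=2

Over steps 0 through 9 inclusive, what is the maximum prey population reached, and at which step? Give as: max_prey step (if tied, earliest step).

Step 1: prey: 32+12-6=38; pred: 10+6-2=14
Step 2: prey: 38+15-10=43; pred: 14+10-2=22
Step 3: prey: 43+17-18=42; pred: 22+18-4=36
Step 4: prey: 42+16-30=28; pred: 36+30-7=59
Step 5: prey: 28+11-33=6; pred: 59+33-11=81
Step 6: prey: 6+2-9=0; pred: 81+9-16=74
Step 7: prey: 0+0-0=0; pred: 74+0-14=60
Step 8: prey: 0+0-0=0; pred: 60+0-12=48
Step 9: prey: 0+0-0=0; pred: 48+0-9=39
Max prey = 43 at step 2

Answer: 43 2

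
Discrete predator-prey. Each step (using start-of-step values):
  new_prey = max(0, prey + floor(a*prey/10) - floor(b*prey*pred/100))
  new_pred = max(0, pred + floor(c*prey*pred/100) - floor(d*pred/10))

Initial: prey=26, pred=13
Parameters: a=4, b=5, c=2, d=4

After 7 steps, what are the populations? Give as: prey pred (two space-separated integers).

Step 1: prey: 26+10-16=20; pred: 13+6-5=14
Step 2: prey: 20+8-14=14; pred: 14+5-5=14
Step 3: prey: 14+5-9=10; pred: 14+3-5=12
Step 4: prey: 10+4-6=8; pred: 12+2-4=10
Step 5: prey: 8+3-4=7; pred: 10+1-4=7
Step 6: prey: 7+2-2=7; pred: 7+0-2=5
Step 7: prey: 7+2-1=8; pred: 5+0-2=3

Answer: 8 3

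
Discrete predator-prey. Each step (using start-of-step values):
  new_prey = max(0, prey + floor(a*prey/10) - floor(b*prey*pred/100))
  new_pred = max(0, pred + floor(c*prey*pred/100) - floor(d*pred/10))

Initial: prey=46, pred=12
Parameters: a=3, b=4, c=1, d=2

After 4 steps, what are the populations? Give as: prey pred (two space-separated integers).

Step 1: prey: 46+13-22=37; pred: 12+5-2=15
Step 2: prey: 37+11-22=26; pred: 15+5-3=17
Step 3: prey: 26+7-17=16; pred: 17+4-3=18
Step 4: prey: 16+4-11=9; pred: 18+2-3=17

Answer: 9 17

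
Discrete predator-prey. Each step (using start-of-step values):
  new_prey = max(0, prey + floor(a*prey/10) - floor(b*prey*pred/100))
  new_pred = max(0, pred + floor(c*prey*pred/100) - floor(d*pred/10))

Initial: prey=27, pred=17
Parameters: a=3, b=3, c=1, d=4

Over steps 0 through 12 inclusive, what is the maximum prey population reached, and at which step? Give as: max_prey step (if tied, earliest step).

Step 1: prey: 27+8-13=22; pred: 17+4-6=15
Step 2: prey: 22+6-9=19; pred: 15+3-6=12
Step 3: prey: 19+5-6=18; pred: 12+2-4=10
Step 4: prey: 18+5-5=18; pred: 10+1-4=7
Step 5: prey: 18+5-3=20; pred: 7+1-2=6
Step 6: prey: 20+6-3=23; pred: 6+1-2=5
Step 7: prey: 23+6-3=26; pred: 5+1-2=4
Step 8: prey: 26+7-3=30; pred: 4+1-1=4
Step 9: prey: 30+9-3=36; pred: 4+1-1=4
Step 10: prey: 36+10-4=42; pred: 4+1-1=4
Step 11: prey: 42+12-5=49; pred: 4+1-1=4
Step 12: prey: 49+14-5=58; pred: 4+1-1=4
Max prey = 58 at step 12

Answer: 58 12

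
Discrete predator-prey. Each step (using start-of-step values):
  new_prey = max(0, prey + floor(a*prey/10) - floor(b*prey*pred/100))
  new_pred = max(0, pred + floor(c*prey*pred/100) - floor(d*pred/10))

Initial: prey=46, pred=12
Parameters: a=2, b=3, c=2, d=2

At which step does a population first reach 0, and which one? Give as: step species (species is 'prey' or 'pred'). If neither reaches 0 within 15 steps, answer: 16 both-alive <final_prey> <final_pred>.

Step 1: prey: 46+9-16=39; pred: 12+11-2=21
Step 2: prey: 39+7-24=22; pred: 21+16-4=33
Step 3: prey: 22+4-21=5; pred: 33+14-6=41
Step 4: prey: 5+1-6=0; pred: 41+4-8=37
First extinction: prey at step 4

Answer: 4 prey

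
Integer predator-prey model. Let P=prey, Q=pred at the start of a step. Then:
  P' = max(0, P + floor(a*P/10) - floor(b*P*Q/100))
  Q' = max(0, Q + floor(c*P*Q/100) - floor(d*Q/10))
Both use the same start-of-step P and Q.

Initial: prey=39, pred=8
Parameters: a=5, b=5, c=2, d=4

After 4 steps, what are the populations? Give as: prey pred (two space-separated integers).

Step 1: prey: 39+19-15=43; pred: 8+6-3=11
Step 2: prey: 43+21-23=41; pred: 11+9-4=16
Step 3: prey: 41+20-32=29; pred: 16+13-6=23
Step 4: prey: 29+14-33=10; pred: 23+13-9=27

Answer: 10 27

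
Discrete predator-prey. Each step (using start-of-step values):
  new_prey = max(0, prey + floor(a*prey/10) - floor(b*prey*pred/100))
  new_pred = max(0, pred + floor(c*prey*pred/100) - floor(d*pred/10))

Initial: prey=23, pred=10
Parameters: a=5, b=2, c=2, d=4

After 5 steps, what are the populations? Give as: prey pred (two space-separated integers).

Answer: 55 47

Derivation:
Step 1: prey: 23+11-4=30; pred: 10+4-4=10
Step 2: prey: 30+15-6=39; pred: 10+6-4=12
Step 3: prey: 39+19-9=49; pred: 12+9-4=17
Step 4: prey: 49+24-16=57; pred: 17+16-6=27
Step 5: prey: 57+28-30=55; pred: 27+30-10=47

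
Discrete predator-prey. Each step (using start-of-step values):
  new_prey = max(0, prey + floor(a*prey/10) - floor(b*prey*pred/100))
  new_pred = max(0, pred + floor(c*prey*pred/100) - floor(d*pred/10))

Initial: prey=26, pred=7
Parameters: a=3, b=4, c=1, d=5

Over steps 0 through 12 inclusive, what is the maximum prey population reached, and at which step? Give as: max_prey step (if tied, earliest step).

Answer: 210 12

Derivation:
Step 1: prey: 26+7-7=26; pred: 7+1-3=5
Step 2: prey: 26+7-5=28; pred: 5+1-2=4
Step 3: prey: 28+8-4=32; pred: 4+1-2=3
Step 4: prey: 32+9-3=38; pred: 3+0-1=2
Step 5: prey: 38+11-3=46; pred: 2+0-1=1
Step 6: prey: 46+13-1=58; pred: 1+0-0=1
Step 7: prey: 58+17-2=73; pred: 1+0-0=1
Step 8: prey: 73+21-2=92; pred: 1+0-0=1
Step 9: prey: 92+27-3=116; pred: 1+0-0=1
Step 10: prey: 116+34-4=146; pred: 1+1-0=2
Step 11: prey: 146+43-11=178; pred: 2+2-1=3
Step 12: prey: 178+53-21=210; pred: 3+5-1=7
Max prey = 210 at step 12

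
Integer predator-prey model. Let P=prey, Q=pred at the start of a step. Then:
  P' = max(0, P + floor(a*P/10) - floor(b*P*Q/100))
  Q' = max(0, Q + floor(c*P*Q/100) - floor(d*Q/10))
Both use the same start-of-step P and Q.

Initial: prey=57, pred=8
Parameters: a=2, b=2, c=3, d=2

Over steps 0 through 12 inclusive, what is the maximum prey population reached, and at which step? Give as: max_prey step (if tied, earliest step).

Step 1: prey: 57+11-9=59; pred: 8+13-1=20
Step 2: prey: 59+11-23=47; pred: 20+35-4=51
Step 3: prey: 47+9-47=9; pred: 51+71-10=112
Step 4: prey: 9+1-20=0; pred: 112+30-22=120
Step 5: prey: 0+0-0=0; pred: 120+0-24=96
Step 6: prey: 0+0-0=0; pred: 96+0-19=77
Step 7: prey: 0+0-0=0; pred: 77+0-15=62
Step 8: prey: 0+0-0=0; pred: 62+0-12=50
Step 9: prey: 0+0-0=0; pred: 50+0-10=40
Step 10: prey: 0+0-0=0; pred: 40+0-8=32
Step 11: prey: 0+0-0=0; pred: 32+0-6=26
Step 12: prey: 0+0-0=0; pred: 26+0-5=21
Max prey = 59 at step 1

Answer: 59 1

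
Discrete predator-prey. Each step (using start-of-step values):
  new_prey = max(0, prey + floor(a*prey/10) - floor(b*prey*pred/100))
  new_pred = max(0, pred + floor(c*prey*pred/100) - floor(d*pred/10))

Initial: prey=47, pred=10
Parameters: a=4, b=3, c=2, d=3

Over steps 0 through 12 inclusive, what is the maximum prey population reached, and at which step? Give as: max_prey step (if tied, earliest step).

Answer: 51 1

Derivation:
Step 1: prey: 47+18-14=51; pred: 10+9-3=16
Step 2: prey: 51+20-24=47; pred: 16+16-4=28
Step 3: prey: 47+18-39=26; pred: 28+26-8=46
Step 4: prey: 26+10-35=1; pred: 46+23-13=56
Step 5: prey: 1+0-1=0; pred: 56+1-16=41
Step 6: prey: 0+0-0=0; pred: 41+0-12=29
Step 7: prey: 0+0-0=0; pred: 29+0-8=21
Step 8: prey: 0+0-0=0; pred: 21+0-6=15
Step 9: prey: 0+0-0=0; pred: 15+0-4=11
Step 10: prey: 0+0-0=0; pred: 11+0-3=8
Step 11: prey: 0+0-0=0; pred: 8+0-2=6
Step 12: prey: 0+0-0=0; pred: 6+0-1=5
Max prey = 51 at step 1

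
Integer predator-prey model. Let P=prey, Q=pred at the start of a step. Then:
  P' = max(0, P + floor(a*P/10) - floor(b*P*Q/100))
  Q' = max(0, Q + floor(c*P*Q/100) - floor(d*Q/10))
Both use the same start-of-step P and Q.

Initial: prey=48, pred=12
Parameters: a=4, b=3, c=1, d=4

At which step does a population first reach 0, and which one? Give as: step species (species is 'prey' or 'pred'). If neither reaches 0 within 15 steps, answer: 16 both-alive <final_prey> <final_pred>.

Answer: 16 both-alive 53 4

Derivation:
Step 1: prey: 48+19-17=50; pred: 12+5-4=13
Step 2: prey: 50+20-19=51; pred: 13+6-5=14
Step 3: prey: 51+20-21=50; pred: 14+7-5=16
Step 4: prey: 50+20-24=46; pred: 16+8-6=18
Step 5: prey: 46+18-24=40; pred: 18+8-7=19
Step 6: prey: 40+16-22=34; pred: 19+7-7=19
Step 7: prey: 34+13-19=28; pred: 19+6-7=18
Step 8: prey: 28+11-15=24; pred: 18+5-7=16
Step 9: prey: 24+9-11=22; pred: 16+3-6=13
Step 10: prey: 22+8-8=22; pred: 13+2-5=10
Step 11: prey: 22+8-6=24; pred: 10+2-4=8
Step 12: prey: 24+9-5=28; pred: 8+1-3=6
Step 13: prey: 28+11-5=34; pred: 6+1-2=5
Step 14: prey: 34+13-5=42; pred: 5+1-2=4
Step 15: prey: 42+16-5=53; pred: 4+1-1=4
No extinction within 15 steps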